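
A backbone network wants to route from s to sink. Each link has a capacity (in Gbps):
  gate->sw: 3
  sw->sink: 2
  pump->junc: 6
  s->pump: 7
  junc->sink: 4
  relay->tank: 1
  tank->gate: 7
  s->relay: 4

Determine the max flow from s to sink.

5

Augment s->pump->junc->sink: bottleneck 4. Total 4.
Augment s->relay->tank->gate->sw->sink: bottleneck 1. Total 5.
No augmenting path remains in the residual graph.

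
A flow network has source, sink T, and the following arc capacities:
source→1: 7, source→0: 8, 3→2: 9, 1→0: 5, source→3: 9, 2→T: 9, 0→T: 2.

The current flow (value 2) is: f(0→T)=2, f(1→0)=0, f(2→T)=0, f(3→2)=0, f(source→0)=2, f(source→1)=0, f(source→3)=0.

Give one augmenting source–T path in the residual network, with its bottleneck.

source→3→2→T, bottleneck 9

Residual along source→3→2→T: source→3: 9, 3→2: 9, 2→T: 9.
Bottleneck = min = 9.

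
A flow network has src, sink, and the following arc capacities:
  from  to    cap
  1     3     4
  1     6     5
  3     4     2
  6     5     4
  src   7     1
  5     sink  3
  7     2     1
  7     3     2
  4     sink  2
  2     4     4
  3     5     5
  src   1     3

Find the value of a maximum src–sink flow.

Augment src→1→6→5→sink: bottleneck 3. Total 3.
Augment src→7→3→4→sink: bottleneck 1. Total 4.
No augmenting path remains in the residual graph.

4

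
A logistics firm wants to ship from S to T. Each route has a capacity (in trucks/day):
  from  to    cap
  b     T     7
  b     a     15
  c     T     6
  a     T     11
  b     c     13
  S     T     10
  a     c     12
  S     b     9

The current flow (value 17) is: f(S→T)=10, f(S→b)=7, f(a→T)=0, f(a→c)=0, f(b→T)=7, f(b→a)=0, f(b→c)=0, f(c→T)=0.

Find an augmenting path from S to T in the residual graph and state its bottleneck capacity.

Residual along S→b→a→T: S→b: 2, b→a: 15, a→T: 11.
Bottleneck = min = 2.

S→b→a→T, bottleneck 2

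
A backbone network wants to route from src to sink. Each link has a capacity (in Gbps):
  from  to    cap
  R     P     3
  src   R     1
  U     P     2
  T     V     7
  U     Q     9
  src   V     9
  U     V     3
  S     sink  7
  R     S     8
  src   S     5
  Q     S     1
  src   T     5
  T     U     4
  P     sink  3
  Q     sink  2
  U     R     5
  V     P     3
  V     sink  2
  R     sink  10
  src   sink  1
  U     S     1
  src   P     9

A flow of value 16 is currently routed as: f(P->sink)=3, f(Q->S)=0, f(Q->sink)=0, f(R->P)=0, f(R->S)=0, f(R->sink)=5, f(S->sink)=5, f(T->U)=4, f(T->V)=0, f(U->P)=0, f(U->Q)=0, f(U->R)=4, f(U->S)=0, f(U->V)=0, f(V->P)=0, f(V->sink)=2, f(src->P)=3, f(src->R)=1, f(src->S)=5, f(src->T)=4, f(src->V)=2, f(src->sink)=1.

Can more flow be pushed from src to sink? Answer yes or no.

No

Residual reachable from src: {P, T, V, src}; sink is not reachable.
Saturated cut: src->R, src->S, src->sink, T->U, V->sink, P->sink with total capacity 16 = current flow value. Flow is maximum.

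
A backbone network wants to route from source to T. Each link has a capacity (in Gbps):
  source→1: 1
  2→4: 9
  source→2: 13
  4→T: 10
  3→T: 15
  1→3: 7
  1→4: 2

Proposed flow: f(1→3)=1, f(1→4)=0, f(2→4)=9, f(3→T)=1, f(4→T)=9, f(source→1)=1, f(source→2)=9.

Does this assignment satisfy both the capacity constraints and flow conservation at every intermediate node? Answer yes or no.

Yes

Every edge has 0 ≤ f(e) ≤ cap(e).
At each intermediate node, inflow equals outflow.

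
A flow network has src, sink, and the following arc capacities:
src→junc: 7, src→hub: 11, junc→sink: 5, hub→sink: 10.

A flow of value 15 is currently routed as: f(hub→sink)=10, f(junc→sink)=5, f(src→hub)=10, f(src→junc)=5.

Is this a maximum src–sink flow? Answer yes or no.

Yes

Residual reachable from src: {hub, junc, src}; sink is not reachable.
Saturated cut: hub→sink, junc→sink with total capacity 15 = current flow value. Flow is maximum.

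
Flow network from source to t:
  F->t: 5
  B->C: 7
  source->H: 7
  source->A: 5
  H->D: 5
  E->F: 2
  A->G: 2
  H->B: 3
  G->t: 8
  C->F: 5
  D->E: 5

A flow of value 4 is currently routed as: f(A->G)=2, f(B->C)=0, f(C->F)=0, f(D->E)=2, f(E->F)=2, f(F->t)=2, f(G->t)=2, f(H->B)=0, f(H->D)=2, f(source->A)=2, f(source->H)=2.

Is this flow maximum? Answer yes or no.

Residual path source->H->B->C->F->t has bottleneck 3 > 0.
Pushing 3 along it raises the flow to 7, so the given flow is not maximum.

No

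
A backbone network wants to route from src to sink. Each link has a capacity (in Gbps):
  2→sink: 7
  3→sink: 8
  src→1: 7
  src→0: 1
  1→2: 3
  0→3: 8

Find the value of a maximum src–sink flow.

Augment src→0→3→sink: bottleneck 1. Total 1.
Augment src→1→2→sink: bottleneck 3. Total 4.
No augmenting path remains in the residual graph.

4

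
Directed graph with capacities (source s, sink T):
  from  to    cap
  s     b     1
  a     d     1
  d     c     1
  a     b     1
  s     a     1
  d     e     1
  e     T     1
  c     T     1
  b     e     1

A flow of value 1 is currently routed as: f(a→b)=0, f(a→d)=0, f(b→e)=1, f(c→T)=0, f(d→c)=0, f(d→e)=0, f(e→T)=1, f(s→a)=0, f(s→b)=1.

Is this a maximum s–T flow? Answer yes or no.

No

Residual path s→a→d→c→T has bottleneck 1 > 0.
Pushing 1 along it raises the flow to 2, so the given flow is not maximum.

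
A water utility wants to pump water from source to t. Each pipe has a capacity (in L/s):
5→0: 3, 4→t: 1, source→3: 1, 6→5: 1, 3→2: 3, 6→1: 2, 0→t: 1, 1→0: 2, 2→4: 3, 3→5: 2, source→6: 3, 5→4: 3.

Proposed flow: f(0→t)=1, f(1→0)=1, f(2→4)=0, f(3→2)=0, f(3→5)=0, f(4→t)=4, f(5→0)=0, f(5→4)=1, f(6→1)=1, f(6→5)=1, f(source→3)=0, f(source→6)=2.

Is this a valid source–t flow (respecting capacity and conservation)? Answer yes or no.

No

Capacity violated on 4→t: flow 4 > capacity 1.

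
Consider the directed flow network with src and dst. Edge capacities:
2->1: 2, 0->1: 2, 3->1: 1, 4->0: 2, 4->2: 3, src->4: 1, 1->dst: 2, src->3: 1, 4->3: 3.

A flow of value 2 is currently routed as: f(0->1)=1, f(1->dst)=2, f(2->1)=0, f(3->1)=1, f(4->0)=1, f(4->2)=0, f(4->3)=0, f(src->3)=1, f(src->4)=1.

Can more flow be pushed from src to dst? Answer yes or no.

No

Residual reachable from src: {src}; dst is not reachable.
Saturated cut: src->4, src->3 with total capacity 2 = current flow value. Flow is maximum.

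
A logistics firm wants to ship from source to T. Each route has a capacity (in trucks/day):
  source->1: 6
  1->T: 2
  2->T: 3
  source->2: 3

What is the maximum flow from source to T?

Augment source->1->T: bottleneck 2. Total 2.
Augment source->2->T: bottleneck 3. Total 5.
No augmenting path remains in the residual graph.

5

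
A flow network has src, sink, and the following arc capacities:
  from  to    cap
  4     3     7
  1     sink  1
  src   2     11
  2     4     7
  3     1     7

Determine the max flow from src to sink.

1

Augment src→2→4→3→1→sink: bottleneck 1. Total 1.
No augmenting path remains in the residual graph.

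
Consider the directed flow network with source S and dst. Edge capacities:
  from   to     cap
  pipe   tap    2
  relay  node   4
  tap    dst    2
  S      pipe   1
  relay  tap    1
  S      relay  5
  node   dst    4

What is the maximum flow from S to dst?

Augment S->relay->node->dst: bottleneck 4. Total 4.
Augment S->relay->tap->dst: bottleneck 1. Total 5.
Augment S->pipe->tap->dst: bottleneck 1. Total 6.
No augmenting path remains in the residual graph.

6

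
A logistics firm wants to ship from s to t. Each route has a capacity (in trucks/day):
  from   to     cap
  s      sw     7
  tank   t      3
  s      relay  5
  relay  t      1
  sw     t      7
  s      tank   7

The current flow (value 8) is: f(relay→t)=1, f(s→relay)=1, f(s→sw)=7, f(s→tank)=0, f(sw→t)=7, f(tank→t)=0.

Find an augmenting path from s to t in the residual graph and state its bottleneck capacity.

s→tank→t, bottleneck 3

Residual along s→tank→t: s→tank: 7, tank→t: 3.
Bottleneck = min = 3.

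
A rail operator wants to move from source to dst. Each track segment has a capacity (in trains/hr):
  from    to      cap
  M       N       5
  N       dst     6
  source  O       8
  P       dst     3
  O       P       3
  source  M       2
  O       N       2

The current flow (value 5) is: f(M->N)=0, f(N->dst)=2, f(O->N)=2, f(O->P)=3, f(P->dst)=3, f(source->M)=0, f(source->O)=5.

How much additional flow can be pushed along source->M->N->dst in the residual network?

Residual capacities along the path: source->M: 2, M->N: 5, N->dst: 4.
Minimum is 2.

2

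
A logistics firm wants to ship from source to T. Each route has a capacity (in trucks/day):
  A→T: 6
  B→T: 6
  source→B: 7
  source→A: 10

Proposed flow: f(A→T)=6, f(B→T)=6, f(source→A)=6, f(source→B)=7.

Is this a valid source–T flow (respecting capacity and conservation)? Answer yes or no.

No

Conservation fails at B: inflow 7 ≠ outflow 6.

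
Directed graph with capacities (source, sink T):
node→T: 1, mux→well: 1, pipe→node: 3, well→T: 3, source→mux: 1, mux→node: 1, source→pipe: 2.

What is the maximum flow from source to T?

2

Augment source→pipe→node→T: bottleneck 1. Total 1.
Augment source→mux→well→T: bottleneck 1. Total 2.
No augmenting path remains in the residual graph.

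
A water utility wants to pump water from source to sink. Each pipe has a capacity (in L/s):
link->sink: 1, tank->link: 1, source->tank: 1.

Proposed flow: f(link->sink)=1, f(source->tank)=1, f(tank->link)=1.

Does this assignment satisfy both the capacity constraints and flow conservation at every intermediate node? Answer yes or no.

Every edge has 0 ≤ f(e) ≤ cap(e).
At each intermediate node, inflow equals outflow.

Yes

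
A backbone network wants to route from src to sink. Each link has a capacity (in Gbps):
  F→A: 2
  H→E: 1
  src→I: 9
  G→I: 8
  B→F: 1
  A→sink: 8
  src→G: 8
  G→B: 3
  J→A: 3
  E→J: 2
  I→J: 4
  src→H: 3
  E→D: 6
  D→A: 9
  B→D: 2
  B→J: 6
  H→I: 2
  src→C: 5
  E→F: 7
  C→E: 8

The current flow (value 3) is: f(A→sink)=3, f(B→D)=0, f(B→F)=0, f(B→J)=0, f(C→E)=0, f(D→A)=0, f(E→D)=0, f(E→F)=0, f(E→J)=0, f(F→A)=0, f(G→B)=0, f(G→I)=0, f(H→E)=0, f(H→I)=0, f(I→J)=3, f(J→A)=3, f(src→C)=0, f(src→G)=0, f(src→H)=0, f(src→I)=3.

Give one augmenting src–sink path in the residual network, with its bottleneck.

src→H→E→F→A→sink, bottleneck 1

Residual along src→H→E→F→A→sink: src→H: 3, H→E: 1, E→F: 7, F→A: 2, A→sink: 5.
Bottleneck = min = 1.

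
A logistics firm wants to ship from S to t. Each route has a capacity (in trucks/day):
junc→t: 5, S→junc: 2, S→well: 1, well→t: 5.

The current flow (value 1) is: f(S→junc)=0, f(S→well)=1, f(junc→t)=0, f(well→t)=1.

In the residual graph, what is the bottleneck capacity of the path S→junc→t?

Residual capacities along the path: S→junc: 2, junc→t: 5.
Minimum is 2.

2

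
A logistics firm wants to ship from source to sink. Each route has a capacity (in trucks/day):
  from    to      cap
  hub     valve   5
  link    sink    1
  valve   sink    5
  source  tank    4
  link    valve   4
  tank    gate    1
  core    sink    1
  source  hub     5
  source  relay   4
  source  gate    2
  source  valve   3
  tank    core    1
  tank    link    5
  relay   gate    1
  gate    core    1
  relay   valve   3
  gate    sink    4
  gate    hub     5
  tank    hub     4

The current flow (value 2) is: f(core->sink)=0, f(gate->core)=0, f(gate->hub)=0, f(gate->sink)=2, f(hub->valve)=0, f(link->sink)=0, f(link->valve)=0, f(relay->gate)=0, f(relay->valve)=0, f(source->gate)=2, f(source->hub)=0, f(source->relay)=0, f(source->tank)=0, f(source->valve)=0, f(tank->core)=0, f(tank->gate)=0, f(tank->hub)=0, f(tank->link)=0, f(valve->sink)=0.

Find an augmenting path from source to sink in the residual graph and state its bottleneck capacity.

Residual along source->valve->sink: source->valve: 3, valve->sink: 5.
Bottleneck = min = 3.

source->valve->sink, bottleneck 3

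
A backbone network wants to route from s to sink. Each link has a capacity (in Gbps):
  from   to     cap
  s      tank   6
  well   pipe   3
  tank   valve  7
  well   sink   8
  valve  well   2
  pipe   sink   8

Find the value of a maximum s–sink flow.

Augment s→tank→valve→well→sink: bottleneck 2. Total 2.
No augmenting path remains in the residual graph.

2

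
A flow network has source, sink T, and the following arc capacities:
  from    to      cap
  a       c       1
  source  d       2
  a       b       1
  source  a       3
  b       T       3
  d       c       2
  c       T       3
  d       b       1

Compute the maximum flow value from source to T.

Augment source→d→b→T: bottleneck 1. Total 1.
Augment source→d→c→T: bottleneck 1. Total 2.
Augment source→a→b→T: bottleneck 1. Total 3.
Augment source→a→c→T: bottleneck 1. Total 4.
No augmenting path remains in the residual graph.

4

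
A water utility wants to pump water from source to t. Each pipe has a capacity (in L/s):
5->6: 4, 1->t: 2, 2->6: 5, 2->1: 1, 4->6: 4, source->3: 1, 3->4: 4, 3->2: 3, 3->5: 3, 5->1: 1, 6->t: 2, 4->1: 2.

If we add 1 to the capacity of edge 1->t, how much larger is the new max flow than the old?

Original max flow = 1.
Edge 1->t does not cross the min cut (source side {source}), so extra capacity there cannot help.
New max flow = 1. Increase = 0.

0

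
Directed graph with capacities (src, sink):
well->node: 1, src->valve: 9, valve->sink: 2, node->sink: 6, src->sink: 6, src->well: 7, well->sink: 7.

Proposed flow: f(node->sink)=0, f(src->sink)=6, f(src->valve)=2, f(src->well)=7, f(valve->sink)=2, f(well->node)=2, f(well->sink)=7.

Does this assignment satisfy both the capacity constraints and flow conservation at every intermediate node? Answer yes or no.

Capacity violated on well->node: flow 2 > capacity 1.

No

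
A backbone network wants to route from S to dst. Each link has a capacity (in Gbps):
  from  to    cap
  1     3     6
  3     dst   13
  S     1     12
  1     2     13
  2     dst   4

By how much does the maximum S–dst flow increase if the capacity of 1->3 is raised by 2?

Original max flow = 10.
After raising cap(1->3), augmenting paths through that edge carry 2 more units.
New max flow = 12. Increase = 2.

2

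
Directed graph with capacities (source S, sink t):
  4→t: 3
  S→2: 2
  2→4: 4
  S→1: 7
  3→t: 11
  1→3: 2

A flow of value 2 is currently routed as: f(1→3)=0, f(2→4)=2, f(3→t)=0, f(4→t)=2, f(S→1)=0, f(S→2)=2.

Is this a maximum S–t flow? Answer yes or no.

No

Residual path S→1→3→t has bottleneck 2 > 0.
Pushing 2 along it raises the flow to 4, so the given flow is not maximum.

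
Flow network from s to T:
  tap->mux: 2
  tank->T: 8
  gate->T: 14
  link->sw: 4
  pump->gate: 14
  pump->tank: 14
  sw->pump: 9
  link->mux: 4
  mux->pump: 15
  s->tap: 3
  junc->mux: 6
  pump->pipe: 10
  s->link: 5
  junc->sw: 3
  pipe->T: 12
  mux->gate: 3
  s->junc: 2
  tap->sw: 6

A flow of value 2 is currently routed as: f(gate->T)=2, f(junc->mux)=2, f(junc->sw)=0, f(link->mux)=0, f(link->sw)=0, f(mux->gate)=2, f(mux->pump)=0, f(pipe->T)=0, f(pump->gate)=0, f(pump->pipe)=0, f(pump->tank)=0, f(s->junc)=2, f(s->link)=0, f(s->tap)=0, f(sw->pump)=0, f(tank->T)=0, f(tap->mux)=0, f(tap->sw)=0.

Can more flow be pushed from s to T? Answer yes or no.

Yes

Residual path s->link->mux->gate->T has bottleneck 1 > 0.
Pushing 1 along it raises the flow to 3, so the given flow is not maximum.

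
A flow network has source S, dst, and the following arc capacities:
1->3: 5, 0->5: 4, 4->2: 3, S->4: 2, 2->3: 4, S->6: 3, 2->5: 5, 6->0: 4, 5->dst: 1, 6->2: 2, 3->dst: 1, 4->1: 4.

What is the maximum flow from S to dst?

Augment S->6->0->5->dst: bottleneck 1. Total 1.
Augment S->6->2->3->dst: bottleneck 1. Total 2.
No augmenting path remains in the residual graph.

2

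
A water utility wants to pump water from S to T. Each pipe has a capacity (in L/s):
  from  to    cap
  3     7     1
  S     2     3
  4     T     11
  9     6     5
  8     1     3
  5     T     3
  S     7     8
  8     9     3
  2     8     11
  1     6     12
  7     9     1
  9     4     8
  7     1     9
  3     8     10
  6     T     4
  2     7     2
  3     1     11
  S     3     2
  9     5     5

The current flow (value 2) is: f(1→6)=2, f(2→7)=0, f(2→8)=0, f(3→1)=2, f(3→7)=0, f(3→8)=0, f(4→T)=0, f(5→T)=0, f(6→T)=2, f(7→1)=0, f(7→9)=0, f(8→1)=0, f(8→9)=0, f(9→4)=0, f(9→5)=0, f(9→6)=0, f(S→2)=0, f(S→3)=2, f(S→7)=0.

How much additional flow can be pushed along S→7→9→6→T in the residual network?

1

Residual capacities along the path: S→7: 8, 7→9: 1, 9→6: 5, 6→T: 2.
Minimum is 1.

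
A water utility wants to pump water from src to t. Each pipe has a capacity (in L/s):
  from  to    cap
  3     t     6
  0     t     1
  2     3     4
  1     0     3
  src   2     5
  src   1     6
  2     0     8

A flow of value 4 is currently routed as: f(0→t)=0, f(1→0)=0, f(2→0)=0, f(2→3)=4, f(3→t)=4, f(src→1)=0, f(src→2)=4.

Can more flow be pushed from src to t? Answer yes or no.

Yes

Residual path src→2→0→t has bottleneck 1 > 0.
Pushing 1 along it raises the flow to 5, so the given flow is not maximum.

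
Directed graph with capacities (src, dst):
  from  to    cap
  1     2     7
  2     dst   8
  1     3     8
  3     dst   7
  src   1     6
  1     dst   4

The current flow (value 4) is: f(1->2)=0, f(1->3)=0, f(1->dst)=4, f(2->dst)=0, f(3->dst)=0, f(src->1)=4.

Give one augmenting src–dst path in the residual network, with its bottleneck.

Residual along src->1->2->dst: src->1: 2, 1->2: 7, 2->dst: 8.
Bottleneck = min = 2.

src->1->2->dst, bottleneck 2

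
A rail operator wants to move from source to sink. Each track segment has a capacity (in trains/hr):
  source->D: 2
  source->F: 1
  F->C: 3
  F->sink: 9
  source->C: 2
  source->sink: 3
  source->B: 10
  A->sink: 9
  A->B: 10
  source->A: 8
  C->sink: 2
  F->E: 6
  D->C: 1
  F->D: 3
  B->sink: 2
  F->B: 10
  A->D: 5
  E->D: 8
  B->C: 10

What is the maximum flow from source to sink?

Augment source->sink: bottleneck 3. Total 3.
Augment source->A->sink: bottleneck 8. Total 11.
Augment source->F->sink: bottleneck 1. Total 12.
Augment source->B->sink: bottleneck 2. Total 14.
Augment source->C->sink: bottleneck 2. Total 16.
No augmenting path remains in the residual graph.

16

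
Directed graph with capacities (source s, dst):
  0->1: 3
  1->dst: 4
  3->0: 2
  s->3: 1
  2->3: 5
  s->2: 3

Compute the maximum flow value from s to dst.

Augment s->3->0->1->dst: bottleneck 1. Total 1.
Augment s->2->3->0->1->dst: bottleneck 1. Total 2.
No augmenting path remains in the residual graph.

2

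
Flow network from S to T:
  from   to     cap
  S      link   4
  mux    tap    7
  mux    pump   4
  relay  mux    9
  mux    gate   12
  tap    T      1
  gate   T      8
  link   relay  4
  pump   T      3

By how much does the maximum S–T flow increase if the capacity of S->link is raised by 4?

0

Original max flow = 4.
Even with extra capacity on S->link, another cut of capacity 4 remains binding.
New max flow = 4. Increase = 0.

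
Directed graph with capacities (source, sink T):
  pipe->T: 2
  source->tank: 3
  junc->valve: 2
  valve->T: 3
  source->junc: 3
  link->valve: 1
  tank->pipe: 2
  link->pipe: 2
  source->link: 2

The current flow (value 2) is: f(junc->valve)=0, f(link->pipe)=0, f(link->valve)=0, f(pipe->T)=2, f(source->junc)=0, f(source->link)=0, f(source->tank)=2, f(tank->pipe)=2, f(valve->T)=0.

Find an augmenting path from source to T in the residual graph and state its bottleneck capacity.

source->link->valve->T, bottleneck 1

Residual along source->link->valve->T: source->link: 2, link->valve: 1, valve->T: 3.
Bottleneck = min = 1.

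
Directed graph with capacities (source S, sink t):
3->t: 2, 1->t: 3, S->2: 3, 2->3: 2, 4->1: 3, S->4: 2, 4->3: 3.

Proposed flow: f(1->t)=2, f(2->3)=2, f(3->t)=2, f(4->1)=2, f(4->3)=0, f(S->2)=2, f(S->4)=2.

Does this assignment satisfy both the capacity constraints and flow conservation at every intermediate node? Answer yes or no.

Every edge has 0 ≤ f(e) ≤ cap(e).
At each intermediate node, inflow equals outflow.

Yes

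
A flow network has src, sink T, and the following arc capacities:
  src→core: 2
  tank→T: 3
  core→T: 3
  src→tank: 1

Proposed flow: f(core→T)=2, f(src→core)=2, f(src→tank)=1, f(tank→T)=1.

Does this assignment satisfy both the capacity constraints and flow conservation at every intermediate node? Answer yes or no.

Every edge has 0 ≤ f(e) ≤ cap(e).
At each intermediate node, inflow equals outflow.

Yes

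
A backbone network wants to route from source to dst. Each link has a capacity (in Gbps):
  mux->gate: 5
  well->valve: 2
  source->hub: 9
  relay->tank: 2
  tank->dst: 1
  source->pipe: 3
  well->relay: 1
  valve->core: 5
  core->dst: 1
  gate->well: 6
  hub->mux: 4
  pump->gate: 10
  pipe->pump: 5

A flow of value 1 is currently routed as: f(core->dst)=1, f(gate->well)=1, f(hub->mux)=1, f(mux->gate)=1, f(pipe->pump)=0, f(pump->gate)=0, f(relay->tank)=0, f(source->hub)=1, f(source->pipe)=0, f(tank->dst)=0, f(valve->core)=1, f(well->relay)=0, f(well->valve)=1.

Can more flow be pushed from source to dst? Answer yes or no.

Residual path source->hub->mux->gate->well->relay->tank->dst has bottleneck 1 > 0.
Pushing 1 along it raises the flow to 2, so the given flow is not maximum.

Yes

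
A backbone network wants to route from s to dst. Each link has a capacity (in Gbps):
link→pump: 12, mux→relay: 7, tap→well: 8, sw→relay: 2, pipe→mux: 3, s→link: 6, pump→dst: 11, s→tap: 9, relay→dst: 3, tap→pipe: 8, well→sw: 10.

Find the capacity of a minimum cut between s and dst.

9

Max flow = 9 (via 2 augmenting paths).
In the residual at optimum, the set reachable from s is {mux, pipe, relay, s, sw, tap, well}.
Cut edges: s→link (cap 6), relay→dst (cap 3). Sum = 9.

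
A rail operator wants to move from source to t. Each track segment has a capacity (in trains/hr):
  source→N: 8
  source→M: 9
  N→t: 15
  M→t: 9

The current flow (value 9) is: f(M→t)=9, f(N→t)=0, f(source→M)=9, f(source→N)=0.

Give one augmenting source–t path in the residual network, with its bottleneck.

source→N→t, bottleneck 8

Residual along source→N→t: source→N: 8, N→t: 15.
Bottleneck = min = 8.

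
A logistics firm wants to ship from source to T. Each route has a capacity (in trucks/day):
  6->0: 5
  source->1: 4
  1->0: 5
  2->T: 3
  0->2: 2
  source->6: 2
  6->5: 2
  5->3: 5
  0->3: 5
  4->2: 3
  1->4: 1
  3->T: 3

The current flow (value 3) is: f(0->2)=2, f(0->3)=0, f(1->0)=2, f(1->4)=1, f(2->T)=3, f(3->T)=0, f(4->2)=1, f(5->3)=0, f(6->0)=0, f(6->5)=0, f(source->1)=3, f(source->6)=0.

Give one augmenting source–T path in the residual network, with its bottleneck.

source->1->0->3->T, bottleneck 1

Residual along source->1->0->3->T: source->1: 1, 1->0: 3, 0->3: 5, 3->T: 3.
Bottleneck = min = 1.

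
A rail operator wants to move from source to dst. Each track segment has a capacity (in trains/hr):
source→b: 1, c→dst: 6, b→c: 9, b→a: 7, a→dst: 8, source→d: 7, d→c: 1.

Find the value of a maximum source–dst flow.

2

Augment source→b→a→dst: bottleneck 1. Total 1.
Augment source→d→c→dst: bottleneck 1. Total 2.
No augmenting path remains in the residual graph.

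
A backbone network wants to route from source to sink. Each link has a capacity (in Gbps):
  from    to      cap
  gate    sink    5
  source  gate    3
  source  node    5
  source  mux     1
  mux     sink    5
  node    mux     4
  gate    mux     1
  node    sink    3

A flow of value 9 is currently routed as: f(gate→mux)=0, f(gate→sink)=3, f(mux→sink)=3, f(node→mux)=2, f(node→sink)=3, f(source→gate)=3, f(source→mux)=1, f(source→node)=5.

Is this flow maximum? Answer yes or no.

Yes

Residual reachable from source: {source}; sink is not reachable.
Saturated cut: source→node, source→gate, source→mux with total capacity 9 = current flow value. Flow is maximum.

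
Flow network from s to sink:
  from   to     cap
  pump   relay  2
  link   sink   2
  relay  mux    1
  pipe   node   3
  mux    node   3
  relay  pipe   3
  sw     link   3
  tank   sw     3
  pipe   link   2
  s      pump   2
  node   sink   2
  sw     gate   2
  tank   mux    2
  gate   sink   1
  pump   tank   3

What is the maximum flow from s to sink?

2

Augment s->pump->relay->mux->node->sink: bottleneck 1. Total 1.
Augment s->pump->relay->pipe->node->sink: bottleneck 1. Total 2.
No augmenting path remains in the residual graph.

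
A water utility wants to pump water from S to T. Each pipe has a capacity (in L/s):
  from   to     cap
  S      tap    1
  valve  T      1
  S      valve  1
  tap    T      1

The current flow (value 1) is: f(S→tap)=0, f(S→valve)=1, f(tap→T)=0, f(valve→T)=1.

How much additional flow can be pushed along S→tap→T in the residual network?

Residual capacities along the path: S→tap: 1, tap→T: 1.
Minimum is 1.

1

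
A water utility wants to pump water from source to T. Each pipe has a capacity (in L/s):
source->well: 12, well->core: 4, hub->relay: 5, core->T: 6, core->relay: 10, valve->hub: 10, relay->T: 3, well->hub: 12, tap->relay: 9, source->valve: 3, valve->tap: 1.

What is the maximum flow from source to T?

Augment source->well->core->T: bottleneck 4. Total 4.
Augment source->valve->hub->relay->T: bottleneck 3. Total 7.
No augmenting path remains in the residual graph.

7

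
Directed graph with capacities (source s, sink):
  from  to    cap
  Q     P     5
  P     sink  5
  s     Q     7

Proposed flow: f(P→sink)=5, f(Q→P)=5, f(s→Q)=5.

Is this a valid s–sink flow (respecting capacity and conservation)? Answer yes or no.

Every edge has 0 ≤ f(e) ≤ cap(e).
At each intermediate node, inflow equals outflow.

Yes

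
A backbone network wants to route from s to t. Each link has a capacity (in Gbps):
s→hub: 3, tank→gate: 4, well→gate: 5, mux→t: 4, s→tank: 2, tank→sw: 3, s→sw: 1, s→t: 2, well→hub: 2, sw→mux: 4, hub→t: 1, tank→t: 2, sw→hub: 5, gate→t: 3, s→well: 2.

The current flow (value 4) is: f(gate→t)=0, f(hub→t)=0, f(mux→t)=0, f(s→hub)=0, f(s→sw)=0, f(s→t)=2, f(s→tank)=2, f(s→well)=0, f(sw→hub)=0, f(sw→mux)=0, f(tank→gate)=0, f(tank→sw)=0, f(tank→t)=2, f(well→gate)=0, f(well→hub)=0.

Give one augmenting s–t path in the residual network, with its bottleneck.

Residual along s→hub→t: s→hub: 3, hub→t: 1.
Bottleneck = min = 1.

s→hub→t, bottleneck 1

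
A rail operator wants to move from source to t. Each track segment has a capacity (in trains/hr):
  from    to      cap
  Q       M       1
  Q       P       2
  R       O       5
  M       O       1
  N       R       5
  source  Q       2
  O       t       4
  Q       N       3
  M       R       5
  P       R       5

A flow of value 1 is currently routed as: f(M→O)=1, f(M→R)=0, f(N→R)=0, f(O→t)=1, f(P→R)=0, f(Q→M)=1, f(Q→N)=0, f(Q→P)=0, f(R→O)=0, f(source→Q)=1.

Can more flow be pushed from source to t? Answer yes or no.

Residual path source→Q→P→R→O→t has bottleneck 1 > 0.
Pushing 1 along it raises the flow to 2, so the given flow is not maximum.

Yes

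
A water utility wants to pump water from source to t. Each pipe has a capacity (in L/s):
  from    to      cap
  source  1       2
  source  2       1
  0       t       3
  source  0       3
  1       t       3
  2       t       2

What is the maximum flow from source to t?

Augment source→2→t: bottleneck 1. Total 1.
Augment source→1→t: bottleneck 2. Total 3.
Augment source→0→t: bottleneck 3. Total 6.
No augmenting path remains in the residual graph.

6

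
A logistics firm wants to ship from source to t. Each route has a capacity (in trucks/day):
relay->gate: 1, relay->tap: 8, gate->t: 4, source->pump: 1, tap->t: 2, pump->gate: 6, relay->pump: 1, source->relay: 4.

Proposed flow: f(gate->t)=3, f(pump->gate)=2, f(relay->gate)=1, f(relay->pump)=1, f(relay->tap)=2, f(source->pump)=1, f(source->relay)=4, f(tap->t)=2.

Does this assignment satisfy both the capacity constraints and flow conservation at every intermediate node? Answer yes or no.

Yes

Every edge has 0 ≤ f(e) ≤ cap(e).
At each intermediate node, inflow equals outflow.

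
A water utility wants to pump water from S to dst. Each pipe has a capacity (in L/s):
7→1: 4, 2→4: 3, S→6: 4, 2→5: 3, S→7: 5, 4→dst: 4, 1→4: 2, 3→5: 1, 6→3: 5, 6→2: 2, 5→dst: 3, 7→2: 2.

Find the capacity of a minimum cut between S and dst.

Max flow = 7 (via 4 augmenting paths).
In the residual at optimum, the set reachable from S is {1, 3, 6, 7, S}.
Cut edges: 7→2 (cap 2), 1→4 (cap 2), 6→2 (cap 2), 3→5 (cap 1). Sum = 7.

7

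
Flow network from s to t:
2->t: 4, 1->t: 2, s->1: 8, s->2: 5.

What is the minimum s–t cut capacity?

6

Max flow = 6 (via 2 augmenting paths).
In the residual at optimum, the set reachable from s is {1, 2, s}.
Cut edges: 1->t (cap 2), 2->t (cap 4). Sum = 6.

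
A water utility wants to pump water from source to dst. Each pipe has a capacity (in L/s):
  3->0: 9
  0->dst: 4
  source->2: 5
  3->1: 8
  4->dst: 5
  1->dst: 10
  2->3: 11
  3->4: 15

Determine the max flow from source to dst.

5

Augment source->2->3->0->dst: bottleneck 4. Total 4.
Augment source->2->3->1->dst: bottleneck 1. Total 5.
No augmenting path remains in the residual graph.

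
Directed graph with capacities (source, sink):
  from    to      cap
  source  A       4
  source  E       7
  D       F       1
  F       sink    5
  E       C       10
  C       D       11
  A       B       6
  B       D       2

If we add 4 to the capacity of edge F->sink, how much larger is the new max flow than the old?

Original max flow = 1.
Edge F->sink does not cross the min cut (source side {A, B, C, D, E, source}), so extra capacity there cannot help.
New max flow = 1. Increase = 0.

0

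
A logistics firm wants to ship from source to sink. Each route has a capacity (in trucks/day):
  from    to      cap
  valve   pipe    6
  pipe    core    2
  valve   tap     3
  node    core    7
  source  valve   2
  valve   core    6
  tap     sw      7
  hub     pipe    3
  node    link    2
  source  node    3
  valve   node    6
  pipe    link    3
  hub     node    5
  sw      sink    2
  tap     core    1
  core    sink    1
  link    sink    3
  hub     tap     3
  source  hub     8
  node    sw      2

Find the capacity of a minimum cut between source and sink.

Max flow = 6 (via 5 augmenting paths).
In the residual at optimum, the set reachable from source is {core, hub, link, node, pipe, source, sw, tap, valve}.
Cut edges: sw→sink (cap 2), link→sink (cap 3), core→sink (cap 1). Sum = 6.

6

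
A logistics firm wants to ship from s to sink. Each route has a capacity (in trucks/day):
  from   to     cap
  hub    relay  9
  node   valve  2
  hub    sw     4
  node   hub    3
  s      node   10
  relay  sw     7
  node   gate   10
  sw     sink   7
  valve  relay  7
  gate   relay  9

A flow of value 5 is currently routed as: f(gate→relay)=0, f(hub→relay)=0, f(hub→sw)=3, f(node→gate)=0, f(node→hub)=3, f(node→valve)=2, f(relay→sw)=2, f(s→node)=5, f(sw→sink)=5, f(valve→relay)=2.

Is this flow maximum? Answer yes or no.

No

Residual path s→node→gate→relay→sw→sink has bottleneck 2 > 0.
Pushing 2 along it raises the flow to 7, so the given flow is not maximum.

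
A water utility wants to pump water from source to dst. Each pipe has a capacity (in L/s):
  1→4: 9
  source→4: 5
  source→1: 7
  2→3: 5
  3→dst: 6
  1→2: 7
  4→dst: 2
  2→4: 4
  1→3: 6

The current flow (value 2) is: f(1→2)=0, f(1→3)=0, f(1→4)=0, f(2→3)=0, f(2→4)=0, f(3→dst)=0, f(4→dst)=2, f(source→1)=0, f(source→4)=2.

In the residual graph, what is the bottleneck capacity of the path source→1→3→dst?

6

Residual capacities along the path: source→1: 7, 1→3: 6, 3→dst: 6.
Minimum is 6.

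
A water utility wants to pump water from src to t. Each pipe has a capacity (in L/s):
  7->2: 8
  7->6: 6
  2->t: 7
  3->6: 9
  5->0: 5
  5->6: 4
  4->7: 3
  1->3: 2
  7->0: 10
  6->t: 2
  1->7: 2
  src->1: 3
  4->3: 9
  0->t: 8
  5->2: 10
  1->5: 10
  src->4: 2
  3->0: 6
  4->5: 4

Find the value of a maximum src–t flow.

Augment src->4->7->2->t: bottleneck 2. Total 2.
Augment src->1->7->2->t: bottleneck 2. Total 4.
Augment src->1->5->6->t: bottleneck 1. Total 5.
No augmenting path remains in the residual graph.

5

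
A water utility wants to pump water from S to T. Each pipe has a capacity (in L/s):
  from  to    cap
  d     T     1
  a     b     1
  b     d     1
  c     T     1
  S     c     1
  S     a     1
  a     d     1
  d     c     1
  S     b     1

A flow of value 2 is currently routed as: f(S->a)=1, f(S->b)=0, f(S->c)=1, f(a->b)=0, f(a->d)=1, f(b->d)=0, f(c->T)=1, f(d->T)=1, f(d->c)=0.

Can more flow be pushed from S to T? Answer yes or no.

No

Residual reachable from S: {S, a, b, c, d}; T is not reachable.
Saturated cut: d->T, c->T with total capacity 2 = current flow value. Flow is maximum.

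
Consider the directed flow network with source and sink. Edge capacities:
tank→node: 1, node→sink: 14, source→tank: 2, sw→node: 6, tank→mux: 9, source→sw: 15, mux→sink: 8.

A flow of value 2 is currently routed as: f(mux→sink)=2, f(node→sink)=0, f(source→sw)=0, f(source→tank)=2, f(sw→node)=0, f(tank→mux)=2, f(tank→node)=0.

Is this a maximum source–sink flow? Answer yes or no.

No

Residual path source→sw→node→sink has bottleneck 6 > 0.
Pushing 6 along it raises the flow to 8, so the given flow is not maximum.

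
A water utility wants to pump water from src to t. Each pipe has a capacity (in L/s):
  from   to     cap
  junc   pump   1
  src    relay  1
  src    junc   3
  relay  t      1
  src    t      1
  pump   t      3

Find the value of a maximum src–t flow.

3

Augment src->t: bottleneck 1. Total 1.
Augment src->relay->t: bottleneck 1. Total 2.
Augment src->junc->pump->t: bottleneck 1. Total 3.
No augmenting path remains in the residual graph.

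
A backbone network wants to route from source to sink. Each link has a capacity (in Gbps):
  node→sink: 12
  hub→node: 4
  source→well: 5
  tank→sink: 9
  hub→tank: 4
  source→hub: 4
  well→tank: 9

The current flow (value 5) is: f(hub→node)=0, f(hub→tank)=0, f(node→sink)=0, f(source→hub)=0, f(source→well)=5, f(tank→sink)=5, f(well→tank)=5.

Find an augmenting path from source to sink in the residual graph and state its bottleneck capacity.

source→hub→tank→sink, bottleneck 4

Residual along source→hub→tank→sink: source→hub: 4, hub→tank: 4, tank→sink: 4.
Bottleneck = min = 4.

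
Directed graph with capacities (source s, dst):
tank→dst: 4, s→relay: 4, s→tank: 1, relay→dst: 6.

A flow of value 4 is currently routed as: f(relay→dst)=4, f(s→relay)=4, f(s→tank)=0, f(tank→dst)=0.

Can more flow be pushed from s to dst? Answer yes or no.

Residual path s→tank→dst has bottleneck 1 > 0.
Pushing 1 along it raises the flow to 5, so the given flow is not maximum.

Yes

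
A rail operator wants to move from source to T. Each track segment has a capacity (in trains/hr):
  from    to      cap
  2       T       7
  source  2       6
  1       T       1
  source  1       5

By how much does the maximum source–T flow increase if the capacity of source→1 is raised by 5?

0

Original max flow = 7.
Edge source→1 does not cross the min cut (source side {1, source}), so extra capacity there cannot help.
New max flow = 7. Increase = 0.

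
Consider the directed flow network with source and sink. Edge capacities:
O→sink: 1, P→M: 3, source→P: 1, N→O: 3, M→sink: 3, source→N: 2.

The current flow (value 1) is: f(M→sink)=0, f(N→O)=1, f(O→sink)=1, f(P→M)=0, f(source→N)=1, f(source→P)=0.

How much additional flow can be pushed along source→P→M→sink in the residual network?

Residual capacities along the path: source→P: 1, P→M: 3, M→sink: 3.
Minimum is 1.

1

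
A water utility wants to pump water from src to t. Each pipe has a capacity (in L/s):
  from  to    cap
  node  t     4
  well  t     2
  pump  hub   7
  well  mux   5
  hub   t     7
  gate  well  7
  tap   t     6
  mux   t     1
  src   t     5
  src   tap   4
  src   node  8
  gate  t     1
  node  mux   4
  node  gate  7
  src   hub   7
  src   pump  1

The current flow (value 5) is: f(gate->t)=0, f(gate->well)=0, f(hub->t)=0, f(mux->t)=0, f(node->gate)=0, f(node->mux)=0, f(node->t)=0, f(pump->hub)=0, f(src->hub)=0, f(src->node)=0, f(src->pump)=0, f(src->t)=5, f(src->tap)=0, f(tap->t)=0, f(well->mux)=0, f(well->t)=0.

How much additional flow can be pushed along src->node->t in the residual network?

4

Residual capacities along the path: src->node: 8, node->t: 4.
Minimum is 4.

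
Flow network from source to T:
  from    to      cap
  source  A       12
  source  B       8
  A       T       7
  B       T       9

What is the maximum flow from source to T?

Augment source→B→T: bottleneck 8. Total 8.
Augment source→A→T: bottleneck 7. Total 15.
No augmenting path remains in the residual graph.

15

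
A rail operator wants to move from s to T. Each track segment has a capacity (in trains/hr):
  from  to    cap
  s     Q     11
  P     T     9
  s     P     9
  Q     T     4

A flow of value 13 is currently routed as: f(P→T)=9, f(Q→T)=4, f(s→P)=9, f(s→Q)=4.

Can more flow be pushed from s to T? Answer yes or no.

No

Residual reachable from s: {Q, s}; T is not reachable.
Saturated cut: s→P, Q→T with total capacity 13 = current flow value. Flow is maximum.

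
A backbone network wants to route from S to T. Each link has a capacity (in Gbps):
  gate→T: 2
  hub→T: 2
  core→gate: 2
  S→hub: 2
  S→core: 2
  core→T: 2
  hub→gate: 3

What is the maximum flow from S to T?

4

Augment S→hub→T: bottleneck 2. Total 2.
Augment S→core→T: bottleneck 2. Total 4.
No augmenting path remains in the residual graph.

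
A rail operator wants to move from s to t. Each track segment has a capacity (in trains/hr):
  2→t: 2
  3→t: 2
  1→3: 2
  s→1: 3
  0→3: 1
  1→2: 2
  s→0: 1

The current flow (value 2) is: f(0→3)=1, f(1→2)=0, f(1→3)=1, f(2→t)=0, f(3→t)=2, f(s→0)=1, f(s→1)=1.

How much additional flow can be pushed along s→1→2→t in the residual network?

Residual capacities along the path: s→1: 2, 1→2: 2, 2→t: 2.
Minimum is 2.

2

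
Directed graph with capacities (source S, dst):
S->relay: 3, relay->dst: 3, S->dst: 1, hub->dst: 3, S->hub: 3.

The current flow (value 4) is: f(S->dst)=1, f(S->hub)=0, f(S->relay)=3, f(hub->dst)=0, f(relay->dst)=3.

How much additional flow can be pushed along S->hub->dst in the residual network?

3

Residual capacities along the path: S->hub: 3, hub->dst: 3.
Minimum is 3.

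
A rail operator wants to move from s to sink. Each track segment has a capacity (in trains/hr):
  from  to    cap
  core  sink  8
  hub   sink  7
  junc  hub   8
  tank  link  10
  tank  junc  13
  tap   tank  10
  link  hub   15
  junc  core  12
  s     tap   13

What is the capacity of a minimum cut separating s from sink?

Max flow = 10 (via 2 augmenting paths).
In the residual at optimum, the set reachable from s is {s, tap}.
Cut edges: tap→tank (cap 10). Sum = 10.

10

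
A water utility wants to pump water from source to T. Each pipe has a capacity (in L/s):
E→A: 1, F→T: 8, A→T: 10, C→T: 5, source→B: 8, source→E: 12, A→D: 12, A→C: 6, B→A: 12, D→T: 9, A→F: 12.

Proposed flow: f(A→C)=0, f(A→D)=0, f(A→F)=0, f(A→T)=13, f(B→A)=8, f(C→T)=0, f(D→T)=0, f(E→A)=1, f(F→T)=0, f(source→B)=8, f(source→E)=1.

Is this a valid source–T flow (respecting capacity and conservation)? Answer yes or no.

Capacity violated on A→T: flow 13 > capacity 10.

No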